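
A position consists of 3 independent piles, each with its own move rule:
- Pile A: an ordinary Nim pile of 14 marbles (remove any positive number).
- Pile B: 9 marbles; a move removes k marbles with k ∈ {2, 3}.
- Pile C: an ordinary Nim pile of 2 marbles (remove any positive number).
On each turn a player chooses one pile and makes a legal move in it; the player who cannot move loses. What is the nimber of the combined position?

14

Pile A is a plain Nim pile of size 14, so its Grundy value is 14.
For pile B, compute g(0), g(1), … with moves {2, 3}:
g(0) = mex{} = 0
g(1) = mex{} = 0
g(2) = mex{0} = 1
g(3) = mex{0} = 1
g(4) = mex{0,1} = 2
g(5) = mex{1} = 0
g(6) = mex{1,2} = 0
g(7) = mex{0,2} = 1
g(8) = mex{0} = 1
g(9) = mex{0,1} = 2
So g(9) = 2.
Pile C is a plain Nim pile of size 2, so its Grundy value is 2.
By the Sprague-Grundy theorem, the Grundy value of a sum of independent games is the XOR of the component values.
Combined value = 14 XOR 2 XOR 2 = 14.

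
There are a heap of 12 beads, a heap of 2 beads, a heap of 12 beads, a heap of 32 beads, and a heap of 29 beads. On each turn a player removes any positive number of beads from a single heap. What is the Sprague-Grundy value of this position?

63

Compute the nim-sum pairwise:
12 ^ 2 = 14
14 ^ 12 = 2
2 ^ 32 = 34
34 ^ 29 = 63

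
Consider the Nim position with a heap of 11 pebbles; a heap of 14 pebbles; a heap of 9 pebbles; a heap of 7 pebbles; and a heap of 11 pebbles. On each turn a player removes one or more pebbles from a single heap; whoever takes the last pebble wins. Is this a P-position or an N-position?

P-position

Write each in binary and XOR column by column:
  1011  (11)
  1110  (14)
  1001  (9)
  0111  (7)
  1011  (11)
  ----
  0000  (0)
The nim-sum is 0, so this is a P-position: the player to move is in a losing position under optimal play.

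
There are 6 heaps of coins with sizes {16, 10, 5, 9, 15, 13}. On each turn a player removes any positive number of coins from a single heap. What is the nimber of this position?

Compute the nim-sum pairwise:
16 ^ 10 = 26
26 ^ 5 = 31
31 ^ 9 = 22
22 ^ 15 = 25
25 ^ 13 = 20

20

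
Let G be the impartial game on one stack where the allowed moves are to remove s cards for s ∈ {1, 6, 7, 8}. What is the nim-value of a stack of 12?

4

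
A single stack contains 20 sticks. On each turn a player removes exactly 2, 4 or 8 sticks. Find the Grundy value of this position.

1

Compute g(0), g(1), … for moves {2, 4, 8}:
k:     0  1  2  3  4  5  6  7  8  9 10 11 12 13 14 15 16 17 18 19 20
g(k):  0  0  1  1  2  2  0  0  1  1  2  2  0  0  1  1  2  2  0  0  1
So g(20) = 1.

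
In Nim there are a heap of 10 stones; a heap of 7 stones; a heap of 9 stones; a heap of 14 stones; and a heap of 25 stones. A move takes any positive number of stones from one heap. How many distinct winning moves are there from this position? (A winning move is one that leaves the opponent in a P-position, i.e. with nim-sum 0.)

Write each in binary and XOR column by column:
  01010  (10)
  00111  (7)
  01001  (9)
  01110  (14)
  11001  (25)
  -----
  10011  (19)
The overall nim-sum is X = 19. A heap of size p has a winning move iff p XOR X < p (reduce it to p XOR X).
  10: 10 XOR 19 = 25 ≥ 10 — no move.
  7: 7 XOR 19 = 20 ≥ 7 — no move.
  9: 9 XOR 19 = 26 ≥ 9 — no move.
  14: 14 XOR 19 = 29 ≥ 14 — no move.
  25: 25 XOR 19 = 10 < 25 — winning move (to 10).
That gives 1 winning move.

1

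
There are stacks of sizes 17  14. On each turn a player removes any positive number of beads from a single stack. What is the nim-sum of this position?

Nim-sum: 17 ⊕ 14 = 31.

31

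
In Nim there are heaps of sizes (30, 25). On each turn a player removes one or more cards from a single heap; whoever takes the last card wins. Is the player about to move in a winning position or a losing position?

Compute the nim-sum pairwise:
30 XOR 25 = 7
The nim-sum is 7 ≠ 0, so this is an N-position: the player to move can win.

Winning position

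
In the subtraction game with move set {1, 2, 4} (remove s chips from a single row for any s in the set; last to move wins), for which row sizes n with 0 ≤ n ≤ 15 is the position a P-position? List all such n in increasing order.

0, 3, 6, 9, 12, 15

Build the Grundy sequence with g(k) = mex{g(k−s) : s ∈ {1, 2, 4}, s ≤ k}:
k:     0  1  2  3  4  5  6  7  8  9 10 11 12 13 14 15
g(k):  0  1  2  0  1  2  0  1  2  0  1  2  0  1  2  0
The P-positions (g = 0) in 0..15 are 0, 3, 6, 9, 12, 15.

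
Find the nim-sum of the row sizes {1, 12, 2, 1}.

Compute the nim-sum pairwise:
1 ^ 12 = 13
13 ^ 2 = 15
15 ^ 1 = 14

14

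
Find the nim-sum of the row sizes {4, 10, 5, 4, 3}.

12

In binary:
  0100  (4)
  1010  (10)
  0101  (5)
  0100  (4)
  0011  (3)
  ----
  1100  (12)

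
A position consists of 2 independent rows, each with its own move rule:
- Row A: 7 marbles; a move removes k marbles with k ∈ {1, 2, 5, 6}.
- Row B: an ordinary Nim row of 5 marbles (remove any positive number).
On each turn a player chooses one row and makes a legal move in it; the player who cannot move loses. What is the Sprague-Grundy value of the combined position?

Grundy values for row A (subtraction set {1, 2, 5, 6}):
g(0) = mex{} = 0
g(1) = mex{0} = 1
g(2) = mex{0,1} = 2
g(3) = mex{1,2} = 0
g(4) = mex{0,2} = 1
g(5) = mex{0,1} = 2
g(6) = mex{0,1,2} = 3
g(7) = mex{1,2,3} = 0
So g(7) = 0.
Row B is a plain Nim row of size 5, so its Grundy value is 5.
By the Sprague-Grundy theorem, the Grundy value of a sum of independent games is the XOR of the component values.
Combined value = 0 ⊕ 5 = 5.

5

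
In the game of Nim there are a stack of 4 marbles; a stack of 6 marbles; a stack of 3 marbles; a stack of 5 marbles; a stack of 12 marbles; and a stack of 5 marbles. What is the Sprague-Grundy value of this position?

13

Compute the nim-sum pairwise:
4 ⊕ 6 = 2
2 ⊕ 3 = 1
1 ⊕ 5 = 4
4 ⊕ 12 = 8
8 ⊕ 5 = 13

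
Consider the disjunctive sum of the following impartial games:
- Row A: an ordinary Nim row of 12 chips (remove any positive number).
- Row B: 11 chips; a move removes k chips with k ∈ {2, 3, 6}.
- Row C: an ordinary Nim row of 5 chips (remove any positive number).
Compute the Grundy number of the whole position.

Row A is a plain Nim row of size 12, so its Grundy value is 12.
Build the Grundy sequence for row B with g(k) = mex{g(k−s) : s ∈ {2, 3, 6}, s ≤ k}:
g(0) = mex{} = 0
g(1) = mex{} = 0
g(2) = mex{0} = 1
g(3) = mex{0} = 1
g(4) = mex{0,1} = 2
g(5) = mex{1} = 0
g(6) = mex{0,1,2} = 3
g(7) = mex{0,2} = 1
g(8) = mex{0,1,3} = 2
g(9) = mex{1,3} = 0
g(10) = mex{1,2} = 0
g(11) = mex{0,2} = 1
So g(11) = 1.
Row C is a plain Nim row of size 5, so its Grundy value is 5.
By the Sprague-Grundy theorem, the Grundy value of a sum of independent games is the XOR of the component values.
Combined value = 12 XOR 1 XOR 5 = 8.

8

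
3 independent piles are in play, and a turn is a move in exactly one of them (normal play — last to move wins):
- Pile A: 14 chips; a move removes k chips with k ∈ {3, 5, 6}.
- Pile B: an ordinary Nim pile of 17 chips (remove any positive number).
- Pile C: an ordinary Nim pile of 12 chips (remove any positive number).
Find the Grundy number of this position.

28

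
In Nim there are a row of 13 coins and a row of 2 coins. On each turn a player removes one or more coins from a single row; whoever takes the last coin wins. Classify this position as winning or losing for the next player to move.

Bitwise XOR of the heap sizes:
  1101  (13)
  0010  (2)
  ----
  1111  (15)
The nim-sum is 15 ≠ 0, so this is an N-position: the player to move can win.

Winning position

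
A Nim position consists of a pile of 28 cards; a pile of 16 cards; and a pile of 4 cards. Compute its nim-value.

In binary:
  11100  (28)
  10000  (16)
  00100  (4)
  -----
  01000  (8)

8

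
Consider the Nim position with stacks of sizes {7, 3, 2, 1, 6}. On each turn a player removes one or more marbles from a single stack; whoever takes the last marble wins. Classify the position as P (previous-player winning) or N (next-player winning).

Nim-sum: 7 XOR 3 XOR 2 XOR 1 XOR 6 = 1.
The nim-sum is 1 ≠ 0, so this is an N-position: the player to move can win.

N-position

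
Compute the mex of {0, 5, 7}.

1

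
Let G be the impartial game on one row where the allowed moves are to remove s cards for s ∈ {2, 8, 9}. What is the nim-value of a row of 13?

1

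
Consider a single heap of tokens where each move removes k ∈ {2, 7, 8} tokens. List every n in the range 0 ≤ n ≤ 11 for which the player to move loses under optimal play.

0, 1, 4, 5, 10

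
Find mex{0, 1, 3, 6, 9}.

2

The values 0, 1 are all present; 2 is the first non-negative integer missing from the set.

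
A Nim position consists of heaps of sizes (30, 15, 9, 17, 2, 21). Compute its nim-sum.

30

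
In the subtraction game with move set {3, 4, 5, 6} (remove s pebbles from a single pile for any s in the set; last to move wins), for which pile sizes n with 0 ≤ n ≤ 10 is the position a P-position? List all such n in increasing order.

Grundy values for subtraction set {3, 4, 5, 6}:
k:     0  1  2  3  4  5  6  7  8  9 10
g(k):  0  0  0  1  1  1  2  2  2  0  0
The P-positions (g = 0) in 0..10 are 0, 1, 2, 9, 10.

0, 1, 2, 9, 10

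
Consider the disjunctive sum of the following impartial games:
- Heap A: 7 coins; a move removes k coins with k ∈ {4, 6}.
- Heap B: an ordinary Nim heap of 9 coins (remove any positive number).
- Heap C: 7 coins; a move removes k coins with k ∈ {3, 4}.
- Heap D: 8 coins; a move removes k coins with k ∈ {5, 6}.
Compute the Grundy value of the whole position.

Grundy values for heap A (subtraction set {4, 6}):
g(0) = mex{} = 0
g(1) = mex{} = 0
g(2) = mex{} = 0
g(3) = mex{} = 0
g(4) = mex{0} = 1
g(5) = mex{0} = 1
g(6) = mex{0} = 1
g(7) = mex{0} = 1
So g(7) = 1.
Heap B is a plain Nim heap of size 9, so its Grundy value is 9.
Build the Grundy sequence for heap C with g(k) = mex{g(k−s) : s ∈ {3, 4}, s ≤ k}:
g(0) = mex{} = 0
g(1) = mex{} = 0
g(2) = mex{} = 0
g(3) = mex{0} = 1
g(4) = mex{0} = 1
g(5) = mex{0} = 1
g(6) = mex{0,1} = 2
g(7) = mex{1} = 0
So g(7) = 0.
Grundy values for heap D (subtraction set {5, 6}):
g(0) = mex{} = 0
g(1) = mex{} = 0
g(2) = mex{} = 0
g(3) = mex{} = 0
g(4) = mex{} = 0
g(5) = mex{0} = 1
g(6) = mex{0} = 1
g(7) = mex{0} = 1
g(8) = mex{0} = 1
So g(8) = 1.
By the Sprague-Grundy theorem, the Grundy value of a sum of independent games is the XOR of the component values.
Combined value = 1 XOR 9 XOR 0 XOR 1 = 9.

9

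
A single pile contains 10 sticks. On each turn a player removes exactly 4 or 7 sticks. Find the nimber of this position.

2

Grundy values for subtraction set {4, 7}:
k:     0  1  2  3  4  5  6  7  8  9 10
g(k):  0  0  0  0  1  1  1  1  2  2  2
So g(10) = 2.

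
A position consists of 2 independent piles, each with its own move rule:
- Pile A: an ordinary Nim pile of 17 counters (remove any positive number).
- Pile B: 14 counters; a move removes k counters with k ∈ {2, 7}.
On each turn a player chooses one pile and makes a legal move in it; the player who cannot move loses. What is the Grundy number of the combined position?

17

Pile A is a plain Nim pile of size 17, so its Grundy value is 17.
Grundy values for pile B (subtraction set {2, 7}):
k:     0  1  2  3  4  5  6  7  8  9 10 11 12 13 14
g(k):  0  0  1  1  0  0  1  1  2  0  0  1  1  0  0
So g(14) = 0.
The value of a disjunctive sum is the nim-sum of the parts.
Combined value = 17 ⊕ 0 = 17.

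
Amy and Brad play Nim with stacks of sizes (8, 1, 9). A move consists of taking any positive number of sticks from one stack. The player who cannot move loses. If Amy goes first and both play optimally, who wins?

Nim-sum: 8 ⊕ 1 ⊕ 9 = 0.
The nim-sum is 0, so this is a P-position: the player to move is in a losing position under optimal play; Amy is about to move from it and so loses — Brad wins.

Brad wins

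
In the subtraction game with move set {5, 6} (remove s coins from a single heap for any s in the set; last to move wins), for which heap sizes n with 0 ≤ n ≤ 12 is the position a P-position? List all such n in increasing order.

Build the Grundy sequence with g(k) = mex{g(k−s) : s ∈ {5, 6}, s ≤ k}:
k:     0  1  2  3  4  5  6  7  8  9 10 11 12
g(k):  0  0  0  0  0  1  1  1  1  1  2  0  0
The P-positions (g = 0) in 0..12 are 0, 1, 2, 3, 4, 11, 12.

0, 1, 2, 3, 4, 11, 12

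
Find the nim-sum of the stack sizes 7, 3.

4

Bitwise XOR of the heap sizes:
  111  (7)
  011  (3)
  ---
  100  (4)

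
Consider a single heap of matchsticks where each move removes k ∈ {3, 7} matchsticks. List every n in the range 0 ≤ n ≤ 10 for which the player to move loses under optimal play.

0, 1, 2, 6, 10

Compute g(0), g(1), … for moves {3, 7}:
k:     0  1  2  3  4  5  6  7  8  9 10
g(k):  0  0  0  1  1  1  0  2  2  1  0
The P-positions (g = 0) in 0..10 are 0, 1, 2, 6, 10.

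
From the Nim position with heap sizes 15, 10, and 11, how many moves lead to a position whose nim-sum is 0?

3

Nim-sum: 15 ⊕ 10 ⊕ 11 = 14.
The overall nim-sum is X = 14. A heap of size p has a winning move iff p XOR X < p (reduce it to p XOR X).
  15: 15 XOR 14 = 1 < 15 — winning move (to 1).
  10: 10 XOR 14 = 4 < 10 — winning move (to 4).
  11: 11 XOR 14 = 5 < 11 — winning move (to 5).
That gives 3 winning moves.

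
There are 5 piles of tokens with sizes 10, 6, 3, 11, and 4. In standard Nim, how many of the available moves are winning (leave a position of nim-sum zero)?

0

Nim-sum: 10 XOR 6 XOR 3 XOR 11 XOR 4 = 0.
The nim-sum is already 0, so every move leaves a nonzero nim-sum — there are no winning moves.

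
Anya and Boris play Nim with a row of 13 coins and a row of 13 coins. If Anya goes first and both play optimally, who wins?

Write each in binary and XOR column by column:
  1101  (13)
  1101  (13)
  ----
  0000  (0)
The nim-sum is 0, so this is a P-position: the player to move is in a losing position under optimal play; Anya is about to move from it and so loses — Boris wins.

Boris wins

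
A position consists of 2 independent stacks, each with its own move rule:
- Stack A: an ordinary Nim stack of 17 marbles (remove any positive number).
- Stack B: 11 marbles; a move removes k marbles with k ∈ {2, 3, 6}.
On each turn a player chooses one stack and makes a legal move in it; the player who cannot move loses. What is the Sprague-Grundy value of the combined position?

16

Stack A is a plain Nim stack of size 17, so its Grundy value is 17.
For stack B, compute g(0), g(1), … with moves {2, 3, 6}:
g(0) = mex{} = 0
g(1) = mex{} = 0
g(2) = mex{0} = 1
g(3) = mex{0} = 1
g(4) = mex{0,1} = 2
g(5) = mex{1} = 0
g(6) = mex{0,1,2} = 3
g(7) = mex{0,2} = 1
g(8) = mex{0,1,3} = 2
g(9) = mex{1,3} = 0
g(10) = mex{1,2} = 0
g(11) = mex{0,2} = 1
So g(11) = 1.
The value of a disjunctive sum is the nim-sum of the parts.
Combined value = 17 ⊕ 1 = 16.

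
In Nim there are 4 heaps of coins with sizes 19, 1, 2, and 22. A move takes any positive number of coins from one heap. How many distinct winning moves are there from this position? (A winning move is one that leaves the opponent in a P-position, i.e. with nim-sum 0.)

1

In binary:
  10011  (19)
  00001  (1)
  00010  (2)
  10110  (22)
  -----
  00110  (6)
The overall nim-sum is X = 6. A heap of size p has a winning move iff p XOR X < p (reduce it to p XOR X).
  19: 19 XOR 6 = 21 ≥ 19 — no move.
  1: 1 XOR 6 = 7 ≥ 1 — no move.
  2: 2 XOR 6 = 4 ≥ 2 — no move.
  22: 22 XOR 6 = 16 < 22 — winning move (to 16).
That gives 1 winning move.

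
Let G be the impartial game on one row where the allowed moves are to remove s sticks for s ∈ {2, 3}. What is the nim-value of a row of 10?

Compute g(0), g(1), … for moves {2, 3}:
k:     0  1  2  3  4  5  6  7  8  9 10
g(k):  0  0  1  1  2  0  0  1  1  2  0
So g(10) = 0.

0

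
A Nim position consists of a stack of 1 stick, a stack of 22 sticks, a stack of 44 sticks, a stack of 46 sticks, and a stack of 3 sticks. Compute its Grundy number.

22

Compute the nim-sum pairwise:
1 ⊕ 22 = 23
23 ⊕ 44 = 59
59 ⊕ 46 = 21
21 ⊕ 3 = 22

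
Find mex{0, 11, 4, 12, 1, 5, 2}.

The values 0, 1, 2 are all present; 3 is the first non-negative integer missing from the set.

3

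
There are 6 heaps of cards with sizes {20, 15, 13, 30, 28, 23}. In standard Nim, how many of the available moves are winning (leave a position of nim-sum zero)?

Nim-sum: 20 ^ 15 ^ 13 ^ 30 ^ 28 ^ 23 = 3.
The overall nim-sum is X = 3. A heap of size p has a winning move iff p XOR X < p (reduce it to p XOR X).
  20: 20 XOR 3 = 23 ≥ 20 — no move.
  15: 15 XOR 3 = 12 < 15 — winning move (to 12).
  13: 13 XOR 3 = 14 ≥ 13 — no move.
  30: 30 XOR 3 = 29 < 30 — winning move (to 29).
  28: 28 XOR 3 = 31 ≥ 28 — no move.
  23: 23 XOR 3 = 20 < 23 — winning move (to 20).
That gives 3 winning moves.

3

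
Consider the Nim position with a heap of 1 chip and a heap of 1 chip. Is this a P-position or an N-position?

Compute the nim-sum pairwise:
1 ⊕ 1 = 0
The nim-sum is 0, so this is a P-position: the player to move is in a losing position under optimal play.

P-position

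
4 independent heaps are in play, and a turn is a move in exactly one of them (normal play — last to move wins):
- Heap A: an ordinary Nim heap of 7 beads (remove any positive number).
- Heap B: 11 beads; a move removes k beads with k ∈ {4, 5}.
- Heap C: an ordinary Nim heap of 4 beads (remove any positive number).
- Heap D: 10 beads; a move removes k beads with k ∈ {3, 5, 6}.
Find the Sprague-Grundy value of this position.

Heap A is a plain Nim heap of size 7, so its Grundy value is 7.
Grundy values for heap B (subtraction set {4, 5}):
k:     0  1  2  3  4  5  6  7  8  9 10 11
g(k):  0  0  0  0  1  1  1  1  2  0  0  0
So g(11) = 0.
Heap C is a plain Nim heap of size 4, so its Grundy value is 4.
Build the Grundy sequence for heap D with g(k) = mex{g(k−s) : s ∈ {3, 5, 6}, s ≤ k}:
k:     0  1  2  3  4  5  6  7  8  9 10
g(k):  0  0  0  1  1  1  2  2  2  0  0
So g(10) = 0.
The value of a disjunctive sum is the nim-sum of the parts.
Combined value = 7 XOR 0 XOR 4 XOR 0 = 3.

3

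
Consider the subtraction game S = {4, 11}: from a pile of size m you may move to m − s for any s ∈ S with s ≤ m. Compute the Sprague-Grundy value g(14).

Compute g(0), g(1), … for moves {4, 11}:
g(0) = mex{} = 0
g(1) = mex{} = 0
g(2) = mex{} = 0
g(3) = mex{} = 0
g(4) = mex{0} = 1
g(5) = mex{0} = 1
g(6) = mex{0} = 1
g(7) = mex{0} = 1
g(8) = mex{1} = 0
g(9) = mex{1} = 0
g(10) = mex{1} = 0
g(11) = mex{0,1} = 2
g(12) = mex{0} = 1
g(13) = mex{0} = 1
g(14) = mex{0} = 1
So g(14) = 1.

1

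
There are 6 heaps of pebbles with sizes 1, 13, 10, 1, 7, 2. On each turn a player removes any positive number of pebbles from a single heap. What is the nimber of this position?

2

Compute the nim-sum pairwise:
1 XOR 13 = 12
12 XOR 10 = 6
6 XOR 1 = 7
7 XOR 7 = 0
0 XOR 2 = 2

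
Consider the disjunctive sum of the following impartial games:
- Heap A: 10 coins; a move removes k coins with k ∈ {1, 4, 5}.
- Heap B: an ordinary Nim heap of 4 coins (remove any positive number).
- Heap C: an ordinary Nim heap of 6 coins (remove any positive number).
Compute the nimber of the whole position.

2

Build the Grundy sequence for heap A with g(k) = mex{g(k−s) : s ∈ {1, 4, 5}, s ≤ k}:
g(0) = mex{} = 0
g(1) = mex{0} = 1
g(2) = mex{1} = 0
g(3) = mex{0} = 1
g(4) = mex{0,1} = 2
g(5) = mex{0,1,2} = 3
g(6) = mex{0,1,3} = 2
g(7) = mex{0,1,2} = 3
g(8) = mex{1,2,3} = 0
g(9) = mex{0,2,3} = 1
g(10) = mex{1,2,3} = 0
So g(10) = 0.
Heap B is a plain Nim heap of size 4, so its Grundy value is 4.
Heap C is a plain Nim heap of size 6, so its Grundy value is 6.
The value of a disjunctive sum is the nim-sum of the parts.
Combined value = 0 XOR 4 XOR 6 = 2.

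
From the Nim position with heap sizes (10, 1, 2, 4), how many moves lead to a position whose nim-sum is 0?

1

Write each in binary and XOR column by column:
  1010  (10)
  0001  (1)
  0010  (2)
  0100  (4)
  ----
  1101  (13)
The overall nim-sum is X = 13. A heap of size p has a winning move iff p XOR X < p (reduce it to p XOR X).
  10: 10 XOR 13 = 7 < 10 — winning move (to 7).
  1: 1 XOR 13 = 12 ≥ 1 — no move.
  2: 2 XOR 13 = 15 ≥ 2 — no move.
  4: 4 XOR 13 = 9 ≥ 4 — no move.
That gives 1 winning move.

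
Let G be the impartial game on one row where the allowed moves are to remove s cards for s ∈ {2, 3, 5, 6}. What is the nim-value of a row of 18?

1

Build the Grundy sequence with g(k) = mex{g(k−s) : s ∈ {2, 3, 5, 6}, s ≤ k}:
k:     0  1  2  3  4  5  6  7  8  9 10 11 12 13 14 15 16 17 18
g(k):  0  0  1  1  2  2  3  3  0  0  1  1  2  2  3  3  0  0  1
So g(18) = 1.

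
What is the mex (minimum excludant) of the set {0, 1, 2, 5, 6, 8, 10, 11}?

3

The values 0, 1, 2 are all present; 3 is the first non-negative integer missing from the set.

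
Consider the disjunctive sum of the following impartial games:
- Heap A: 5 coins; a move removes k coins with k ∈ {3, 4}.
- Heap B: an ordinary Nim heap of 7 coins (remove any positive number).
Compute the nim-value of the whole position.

Grundy values for heap A (subtraction set {3, 4}):
g(0) = mex{} = 0
g(1) = mex{} = 0
g(2) = mex{} = 0
g(3) = mex{0} = 1
g(4) = mex{0} = 1
g(5) = mex{0} = 1
So g(5) = 1.
Heap B is a plain Nim heap of size 7, so its Grundy value is 7.
By the Sprague-Grundy theorem, the Grundy value of a sum of independent games is the XOR of the component values.
Combined value = 1 XOR 7 = 6.

6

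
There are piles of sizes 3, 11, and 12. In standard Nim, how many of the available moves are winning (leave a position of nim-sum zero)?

1

Nim-sum: 3 XOR 11 XOR 12 = 4.
The overall nim-sum is X = 4. A pile of size p has a winning move iff p XOR X < p (reduce it to p XOR X).
  3: 3 XOR 4 = 7 ≥ 3 — no move.
  11: 11 XOR 4 = 15 ≥ 11 — no move.
  12: 12 XOR 4 = 8 < 12 — winning move (to 8).
That gives 1 winning move.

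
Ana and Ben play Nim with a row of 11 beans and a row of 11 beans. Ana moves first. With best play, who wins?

Ben wins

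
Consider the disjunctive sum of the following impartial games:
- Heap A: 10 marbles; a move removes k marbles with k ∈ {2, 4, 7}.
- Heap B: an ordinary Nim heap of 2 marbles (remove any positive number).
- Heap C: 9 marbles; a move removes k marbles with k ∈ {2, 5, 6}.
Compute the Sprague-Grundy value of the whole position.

2

Grundy values for heap A (subtraction set {2, 4, 7}):
g(0) = mex{} = 0
g(1) = mex{} = 0
g(2) = mex{0} = 1
g(3) = mex{0} = 1
g(4) = mex{0,1} = 2
g(5) = mex{0,1} = 2
g(6) = mex{1,2} = 0
g(7) = mex{0,1,2} = 3
g(8) = mex{0,2} = 1
g(9) = mex{1,2,3} = 0
g(10) = mex{0,1} = 2
So g(10) = 2.
Heap B is a plain Nim heap of size 2, so its Grundy value is 2.
Grundy values for heap C (subtraction set {2, 5, 6}):
k:     0  1  2  3  4  5  6  7  8  9
g(k):  0  0  1  1  0  2  1  3  0  2
So g(9) = 2.
By the Sprague-Grundy theorem, the Grundy value of a sum of independent games is the XOR of the component values.
Combined value = 2 XOR 2 XOR 2 = 2.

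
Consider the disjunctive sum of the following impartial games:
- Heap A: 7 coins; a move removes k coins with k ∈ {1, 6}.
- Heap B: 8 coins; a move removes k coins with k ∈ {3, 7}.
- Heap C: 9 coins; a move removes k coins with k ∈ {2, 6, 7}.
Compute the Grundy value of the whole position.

2

For heap A, compute g(0), g(1), … with moves {1, 6}:
k:     0  1  2  3  4  5  6  7
g(k):  0  1  0  1  0  1  2  0
So g(7) = 0.
For heap B, compute g(0), g(1), … with moves {3, 7}:
g(0) = mex{} = 0
g(1) = mex{} = 0
g(2) = mex{} = 0
g(3) = mex{0} = 1
g(4) = mex{0} = 1
g(5) = mex{0} = 1
g(6) = mex{1} = 0
g(7) = mex{0,1} = 2
g(8) = mex{0,1} = 2
So g(8) = 2.
Grundy values for heap C (subtraction set {2, 6, 7}):
k:     0  1  2  3  4  5  6  7  8  9
g(k):  0  0  1  1  0  0  1  1  2  0
So g(9) = 0.
The value of a disjunctive sum is the nim-sum of the parts.
Combined value = 0 XOR 2 XOR 0 = 2.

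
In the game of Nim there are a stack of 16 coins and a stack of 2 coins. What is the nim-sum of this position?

18

Nim-sum: 16 ^ 2 = 18.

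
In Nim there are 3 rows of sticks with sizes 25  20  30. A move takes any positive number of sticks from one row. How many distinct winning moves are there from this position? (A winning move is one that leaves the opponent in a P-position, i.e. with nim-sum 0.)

Nim-sum: 25 ⊕ 20 ⊕ 30 = 19.
The overall nim-sum is X = 19. A row of size p has a winning move iff p XOR X < p (reduce it to p XOR X).
  25: 25 XOR 19 = 10 < 25 — winning move (to 10).
  20: 20 XOR 19 = 7 < 20 — winning move (to 7).
  30: 30 XOR 19 = 13 < 30 — winning move (to 13).
That gives 3 winning moves.

3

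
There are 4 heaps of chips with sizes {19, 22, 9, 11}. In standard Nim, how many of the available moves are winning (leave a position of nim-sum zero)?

Compute the nim-sum pairwise:
19 XOR 22 = 5
5 XOR 9 = 12
12 XOR 11 = 7
The overall nim-sum is X = 7. A heap of size p has a winning move iff p XOR X < p (reduce it to p XOR X).
  19: 19 XOR 7 = 20 ≥ 19 — no move.
  22: 22 XOR 7 = 17 < 22 — winning move (to 17).
  9: 9 XOR 7 = 14 ≥ 9 — no move.
  11: 11 XOR 7 = 12 ≥ 11 — no move.
That gives 1 winning move.

1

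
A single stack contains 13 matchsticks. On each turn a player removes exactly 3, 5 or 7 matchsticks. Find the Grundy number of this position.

1

Grundy values for subtraction set {3, 5, 7}:
k:     0  1  2  3  4  5  6  7  8  9 10 11 12 13
g(k):  0  0  0  1  1  1  2  2  2  3  0  0  0  1
So g(13) = 1.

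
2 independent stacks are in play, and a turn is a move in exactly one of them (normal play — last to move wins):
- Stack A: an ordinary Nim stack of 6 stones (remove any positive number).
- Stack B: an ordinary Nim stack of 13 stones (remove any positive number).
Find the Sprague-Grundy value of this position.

11

Stack A is a plain Nim stack of size 6, so its Grundy value is 6.
Stack B is a plain Nim stack of size 13, so its Grundy value is 13.
The value of a disjunctive sum is the nim-sum of the parts.
Combined value = 6 XOR 13 = 11.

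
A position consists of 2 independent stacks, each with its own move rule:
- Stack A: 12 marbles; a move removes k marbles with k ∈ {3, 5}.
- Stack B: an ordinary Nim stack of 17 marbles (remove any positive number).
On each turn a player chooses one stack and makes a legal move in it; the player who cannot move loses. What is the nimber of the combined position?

16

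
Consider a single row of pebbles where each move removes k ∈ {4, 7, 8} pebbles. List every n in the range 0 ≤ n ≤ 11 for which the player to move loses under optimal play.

0, 1, 2, 3

Grundy values for subtraction set {4, 7, 8}:
g(0) = mex{} = 0
g(1) = mex{} = 0
g(2) = mex{} = 0
g(3) = mex{} = 0
g(4) = mex{0} = 1
g(5) = mex{0} = 1
g(6) = mex{0} = 1
g(7) = mex{0} = 1
g(8) = mex{0,1} = 2
g(9) = mex{0,1} = 2
g(10) = mex{0,1} = 2
g(11) = mex{0,1} = 2
The P-positions (g = 0) in 0..11 are 0, 1, 2, 3.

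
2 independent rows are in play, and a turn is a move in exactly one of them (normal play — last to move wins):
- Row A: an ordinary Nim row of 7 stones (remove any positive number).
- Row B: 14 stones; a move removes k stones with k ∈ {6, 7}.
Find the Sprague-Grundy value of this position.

Row A is a plain Nim row of size 7, so its Grundy value is 7.
For row B, compute g(0), g(1), … with moves {6, 7}:
k:     0  1  2  3  4  5  6  7  8  9 10 11 12 13 14
g(k):  0  0  0  0  0  0  1  1  1  1  1  1  2  0  0
So g(14) = 0.
The value of a disjunctive sum is the nim-sum of the parts.
Combined value = 7 ⊕ 0 = 7.

7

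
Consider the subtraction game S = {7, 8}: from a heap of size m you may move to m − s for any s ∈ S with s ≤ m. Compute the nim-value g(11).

Build the Grundy sequence with g(k) = mex{g(k−s) : s ∈ {7, 8}, s ≤ k}:
k:     0  1  2  3  4  5  6  7  8  9 10 11
g(k):  0  0  0  0  0  0  0  1  1  1  1  1
So g(11) = 1.

1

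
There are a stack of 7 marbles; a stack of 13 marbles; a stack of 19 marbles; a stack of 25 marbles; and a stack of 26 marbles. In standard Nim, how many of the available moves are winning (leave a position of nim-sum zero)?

3

Bitwise XOR of the heap sizes:
  00111  (7)
  01101  (13)
  10011  (19)
  11001  (25)
  11010  (26)
  -----
  11010  (26)
The overall nim-sum is X = 26. A stack of size p has a winning move iff p XOR X < p (reduce it to p XOR X).
  7: 7 XOR 26 = 29 ≥ 7 — no move.
  13: 13 XOR 26 = 23 ≥ 13 — no move.
  19: 19 XOR 26 = 9 < 19 — winning move (to 9).
  25: 25 XOR 26 = 3 < 25 — winning move (to 3).
  26: 26 XOR 26 = 0 < 26 — winning move (to 0).
That gives 3 winning moves.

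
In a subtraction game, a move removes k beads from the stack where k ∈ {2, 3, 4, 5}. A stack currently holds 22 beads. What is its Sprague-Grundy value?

0

Grundy values for subtraction set {2, 3, 4, 5}:
k:     0  1  2  3  4  5  6  7  8  9 10 11 12 13 14 15 16 17 18 19 20 21 22
g(k):  0  0  1  1  2  2  3  0  0  1  1  2  2  3  0  0  1  1  2  2  3  0  0
So g(22) = 0.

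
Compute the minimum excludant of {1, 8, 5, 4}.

0 is not in the set, so the mex is 0.

0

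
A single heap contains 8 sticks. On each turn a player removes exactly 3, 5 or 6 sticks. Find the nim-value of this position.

2

Compute g(0), g(1), … for moves {3, 5, 6}:
g(0) = mex{} = 0
g(1) = mex{} = 0
g(2) = mex{} = 0
g(3) = mex{0} = 1
g(4) = mex{0} = 1
g(5) = mex{0} = 1
g(6) = mex{0,1} = 2
g(7) = mex{0,1} = 2
g(8) = mex{0,1} = 2
So g(8) = 2.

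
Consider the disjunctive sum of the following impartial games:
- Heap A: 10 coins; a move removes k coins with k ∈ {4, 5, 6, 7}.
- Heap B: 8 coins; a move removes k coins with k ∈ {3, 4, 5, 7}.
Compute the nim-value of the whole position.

Build the Grundy sequence for heap A with g(k) = mex{g(k−s) : s ∈ {4, 5, 6, 7}, s ≤ k}:
g(0) = mex{} = 0
g(1) = mex{} = 0
g(2) = mex{} = 0
g(3) = mex{} = 0
g(4) = mex{0} = 1
g(5) = mex{0} = 1
g(6) = mex{0} = 1
g(7) = mex{0} = 1
g(8) = mex{0,1} = 2
g(9) = mex{0,1} = 2
g(10) = mex{0,1} = 2
So g(10) = 2.
For heap B, compute g(0), g(1), … with moves {3, 4, 5, 7}:
k:     0  1  2  3  4  5  6  7  8
g(k):  0  0  0  1  1  1  2  2  2
So g(8) = 2.
The value of a disjunctive sum is the nim-sum of the parts.
Combined value = 2 ⊕ 2 = 0.

0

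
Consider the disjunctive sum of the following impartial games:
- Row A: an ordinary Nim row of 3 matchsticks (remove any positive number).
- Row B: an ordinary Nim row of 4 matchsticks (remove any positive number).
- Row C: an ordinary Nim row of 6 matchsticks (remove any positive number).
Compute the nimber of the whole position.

1

Row A is a plain Nim row of size 3, so its Grundy value is 3.
Row B is a plain Nim row of size 4, so its Grundy value is 4.
Row C is a plain Nim row of size 6, so its Grundy value is 6.
By the Sprague-Grundy theorem, the Grundy value of a sum of independent games is the XOR of the component values.
Combined value = 3 ⊕ 4 ⊕ 6 = 1.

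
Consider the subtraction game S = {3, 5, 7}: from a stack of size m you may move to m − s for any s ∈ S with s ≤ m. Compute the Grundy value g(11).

0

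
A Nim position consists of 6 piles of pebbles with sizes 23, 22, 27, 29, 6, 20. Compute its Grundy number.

21

Nim-sum: 23 ^ 22 ^ 27 ^ 29 ^ 6 ^ 20 = 21.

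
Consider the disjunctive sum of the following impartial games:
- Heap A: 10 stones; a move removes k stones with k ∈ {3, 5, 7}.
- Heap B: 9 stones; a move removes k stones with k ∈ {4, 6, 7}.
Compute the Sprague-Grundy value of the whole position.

2

For heap A, compute g(0), g(1), … with moves {3, 5, 7}:
k:     0  1  2  3  4  5  6  7  8  9 10
g(k):  0  0  0  1  1  1  2  2  2  3  0
So g(10) = 0.
For heap B, compute g(0), g(1), … with moves {4, 6, 7}:
g(0) = mex{} = 0
g(1) = mex{} = 0
g(2) = mex{} = 0
g(3) = mex{} = 0
g(4) = mex{0} = 1
g(5) = mex{0} = 1
g(6) = mex{0} = 1
g(7) = mex{0} = 1
g(8) = mex{0,1} = 2
g(9) = mex{0,1} = 2
So g(9) = 2.
The value of a disjunctive sum is the nim-sum of the parts.
Combined value = 0 XOR 2 = 2.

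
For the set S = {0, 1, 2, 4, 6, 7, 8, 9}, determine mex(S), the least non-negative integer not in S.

The values 0, 1, 2 are all present; 3 is the first non-negative integer missing from the set.

3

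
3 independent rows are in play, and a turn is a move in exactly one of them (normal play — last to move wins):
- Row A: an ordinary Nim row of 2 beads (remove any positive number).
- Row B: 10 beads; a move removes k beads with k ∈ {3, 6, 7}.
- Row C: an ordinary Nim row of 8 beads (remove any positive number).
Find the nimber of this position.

10

Row A is a plain Nim row of size 2, so its Grundy value is 2.
Grundy values for row B (subtraction set {3, 6, 7}):
k:     0  1  2  3  4  5  6  7  8  9 10
g(k):  0  0  0  1  1  1  2  2  2  3  0
So g(10) = 0.
Row C is a plain Nim row of size 8, so its Grundy value is 8.
By the Sprague-Grundy theorem, the Grundy value of a sum of independent games is the XOR of the component values.
Combined value = 2 ⊕ 0 ⊕ 8 = 10.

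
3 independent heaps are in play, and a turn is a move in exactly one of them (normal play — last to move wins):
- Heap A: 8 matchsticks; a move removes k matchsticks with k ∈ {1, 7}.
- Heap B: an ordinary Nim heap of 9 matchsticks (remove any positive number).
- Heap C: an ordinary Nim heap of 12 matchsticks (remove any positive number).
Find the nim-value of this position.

5

For heap A, compute g(0), g(1), … with moves {1, 7}:
g(0) = mex{} = 0
g(1) = mex{0} = 1
g(2) = mex{1} = 0
g(3) = mex{0} = 1
g(4) = mex{1} = 0
g(5) = mex{0} = 1
g(6) = mex{1} = 0
g(7) = mex{0} = 1
g(8) = mex{1} = 0
So g(8) = 0.
Heap B is a plain Nim heap of size 9, so its Grundy value is 9.
Heap C is a plain Nim heap of size 12, so its Grundy value is 12.
The value of a disjunctive sum is the nim-sum of the parts.
Combined value = 0 ⊕ 9 ⊕ 12 = 5.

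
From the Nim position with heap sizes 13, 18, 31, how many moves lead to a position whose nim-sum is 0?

Nim-sum: 13 ⊕ 18 ⊕ 31 = 0.
The nim-sum is already 0, so every move leaves a nonzero nim-sum — there are no winning moves.

0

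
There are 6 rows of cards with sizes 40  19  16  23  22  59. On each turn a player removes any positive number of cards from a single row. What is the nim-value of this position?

17

Nim-sum: 40 ⊕ 19 ⊕ 16 ⊕ 23 ⊕ 22 ⊕ 59 = 17.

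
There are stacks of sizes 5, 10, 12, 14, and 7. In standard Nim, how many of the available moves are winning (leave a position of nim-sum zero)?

Nim-sum: 5 ⊕ 10 ⊕ 12 ⊕ 14 ⊕ 7 = 10.
The overall nim-sum is X = 10. A stack of size p has a winning move iff p XOR X < p (reduce it to p XOR X).
  5: 5 XOR 10 = 15 ≥ 5 — no move.
  10: 10 XOR 10 = 0 < 10 — winning move (to 0).
  12: 12 XOR 10 = 6 < 12 — winning move (to 6).
  14: 14 XOR 10 = 4 < 14 — winning move (to 4).
  7: 7 XOR 10 = 13 ≥ 7 — no move.
That gives 3 winning moves.

3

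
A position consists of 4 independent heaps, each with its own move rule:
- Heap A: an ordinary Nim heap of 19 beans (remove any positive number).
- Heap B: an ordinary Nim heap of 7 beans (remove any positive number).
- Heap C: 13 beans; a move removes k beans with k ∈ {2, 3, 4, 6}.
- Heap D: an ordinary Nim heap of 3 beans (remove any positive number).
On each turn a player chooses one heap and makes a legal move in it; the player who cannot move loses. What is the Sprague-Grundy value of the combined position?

21

Heap A is a plain Nim heap of size 19, so its Grundy value is 19.
Heap B is a plain Nim heap of size 7, so its Grundy value is 7.
For heap C, compute g(0), g(1), … with moves {2, 3, 4, 6}:
k:     0  1  2  3  4  5  6  7  8  9 10 11 12 13
g(k):  0  0  1  1  2  2  3  3  0  0  1  1  2  2
So g(13) = 2.
Heap D is a plain Nim heap of size 3, so its Grundy value is 3.
By the Sprague-Grundy theorem, the Grundy value of a sum of independent games is the XOR of the component values.
Combined value = 19 ⊕ 7 ⊕ 2 ⊕ 3 = 21.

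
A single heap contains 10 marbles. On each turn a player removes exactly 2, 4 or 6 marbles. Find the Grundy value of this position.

Compute g(0), g(1), … for moves {2, 4, 6}:
g(0) = mex{} = 0
g(1) = mex{} = 0
g(2) = mex{0} = 1
g(3) = mex{0} = 1
g(4) = mex{0,1} = 2
g(5) = mex{0,1} = 2
g(6) = mex{0,1,2} = 3
g(7) = mex{0,1,2} = 3
g(8) = mex{1,2,3} = 0
g(9) = mex{1,2,3} = 0
g(10) = mex{0,2,3} = 1
So g(10) = 1.

1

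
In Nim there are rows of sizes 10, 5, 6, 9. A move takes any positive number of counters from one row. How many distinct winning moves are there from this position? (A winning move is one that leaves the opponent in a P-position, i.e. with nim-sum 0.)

0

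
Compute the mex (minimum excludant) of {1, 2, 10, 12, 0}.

The values 0, 1, 2 are all present; 3 is the first non-negative integer missing from the set.

3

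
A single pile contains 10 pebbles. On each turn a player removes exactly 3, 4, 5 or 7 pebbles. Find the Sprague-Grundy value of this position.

0

Compute g(0), g(1), … for moves {3, 4, 5, 7}:
k:     0  1  2  3  4  5  6  7  8  9 10
g(k):  0  0  0  1  1  1  2  2  2  3  0
So g(10) = 0.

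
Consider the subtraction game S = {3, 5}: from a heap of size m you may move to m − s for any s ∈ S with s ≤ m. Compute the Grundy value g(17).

0

Compute g(0), g(1), … for moves {3, 5}:
k:     0  1  2  3  4  5  6  7  8  9 10 11 12 13 14 15 16 17
g(k):  0  0  0  1  1  1  2  2  0  0  0  1  1  1  2  2  0  0
So g(17) = 0.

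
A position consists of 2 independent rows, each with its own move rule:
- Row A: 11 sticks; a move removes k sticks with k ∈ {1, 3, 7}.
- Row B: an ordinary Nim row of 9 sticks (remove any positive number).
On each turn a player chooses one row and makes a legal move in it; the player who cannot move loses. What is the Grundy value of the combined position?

Build the Grundy sequence for row A with g(k) = mex{g(k−s) : s ∈ {1, 3, 7}, s ≤ k}:
g(0) = mex{} = 0
g(1) = mex{0} = 1
g(2) = mex{1} = 0
g(3) = mex{0} = 1
g(4) = mex{1} = 0
g(5) = mex{0} = 1
g(6) = mex{1} = 0
g(7) = mex{0} = 1
g(8) = mex{1} = 0
g(9) = mex{0} = 1
g(10) = mex{1} = 0
g(11) = mex{0} = 1
So g(11) = 1.
Row B is a plain Nim row of size 9, so its Grundy value is 9.
By the Sprague-Grundy theorem, the Grundy value of a sum of independent games is the XOR of the component values.
Combined value = 1 ⊕ 9 = 8.

8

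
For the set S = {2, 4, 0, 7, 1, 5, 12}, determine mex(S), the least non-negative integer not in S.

3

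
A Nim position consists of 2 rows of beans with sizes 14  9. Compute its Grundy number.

Nim-sum: 14 ^ 9 = 7.

7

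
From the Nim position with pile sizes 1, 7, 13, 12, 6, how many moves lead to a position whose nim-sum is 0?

3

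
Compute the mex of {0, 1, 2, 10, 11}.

3

The values 0, 1, 2 are all present; 3 is the first non-negative integer missing from the set.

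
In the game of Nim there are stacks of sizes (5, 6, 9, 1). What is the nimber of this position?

11

Compute the nim-sum pairwise:
5 ^ 6 = 3
3 ^ 9 = 10
10 ^ 1 = 11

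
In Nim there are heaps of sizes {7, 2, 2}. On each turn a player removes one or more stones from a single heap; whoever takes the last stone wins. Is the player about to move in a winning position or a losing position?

Winning position

Nim-sum: 7 XOR 2 XOR 2 = 7.
The nim-sum is 7 ≠ 0, so this is an N-position: the player to move can win.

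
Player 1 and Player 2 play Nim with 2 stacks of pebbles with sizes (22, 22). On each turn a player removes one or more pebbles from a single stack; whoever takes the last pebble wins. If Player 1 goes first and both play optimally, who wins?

Player 2 wins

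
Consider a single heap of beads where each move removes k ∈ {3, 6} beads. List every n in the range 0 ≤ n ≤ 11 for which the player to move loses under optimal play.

Grundy values for subtraction set {3, 6}:
g(0) = mex{} = 0
g(1) = mex{} = 0
g(2) = mex{} = 0
g(3) = mex{0} = 1
g(4) = mex{0} = 1
g(5) = mex{0} = 1
g(6) = mex{0,1} = 2
g(7) = mex{0,1} = 2
g(8) = mex{0,1} = 2
g(9) = mex{1,2} = 0
g(10) = mex{1,2} = 0
g(11) = mex{1,2} = 0
The P-positions (g = 0) in 0..11 are 0, 1, 2, 9, 10, 11.

0, 1, 2, 9, 10, 11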